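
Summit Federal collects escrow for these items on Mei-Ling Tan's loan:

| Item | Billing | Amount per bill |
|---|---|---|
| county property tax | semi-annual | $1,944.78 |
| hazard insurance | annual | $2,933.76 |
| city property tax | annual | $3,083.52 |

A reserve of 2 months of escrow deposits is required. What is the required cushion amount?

County property tax = $1,944.78 × 2 = $3,889.56
Hazard insurance = $2,933.76
City property tax = $3,083.52
Annual escrow total = $9,906.84
Monthly escrow = $9,906.84 / 12 = $825.57
Required cushion = 2 × $825.57 = $1,651.14

$1,651.14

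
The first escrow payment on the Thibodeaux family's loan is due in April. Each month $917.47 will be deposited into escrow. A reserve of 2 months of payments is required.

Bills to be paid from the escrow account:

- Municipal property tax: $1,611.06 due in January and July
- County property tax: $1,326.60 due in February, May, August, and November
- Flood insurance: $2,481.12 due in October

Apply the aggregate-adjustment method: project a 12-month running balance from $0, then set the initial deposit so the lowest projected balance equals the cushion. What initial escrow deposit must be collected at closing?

Cushion = 2 × $917.47 = $1,834.94
Trial balance (start $0, +$917.47 each month, − disbursements):
  Apr: +$917.47 → $917.47
  May: +$917.47 − $1,326.60 → $508.34
  Jun: +$917.47 → $1,425.81
  Jul: +$917.47 − $1,611.06 → $732.22
  Aug: +$917.47 − $1,326.60 → $323.09
  Sep: +$917.47 → $1,240.56
  Oct: +$917.47 − $2,481.12 → -$323.09
  Nov: +$917.47 − $1,326.60 → -$732.22
  Dec: +$917.47 → $185.25
  Jan: +$917.47 − $1,611.06 → -$508.34
  Feb: +$917.47 − $1,326.60 → -$917.47
  Mar: +$917.47 → $0.00
Lowest trial balance = -$917.47 (Feb)
Initial deposit = cushion − low point = $1,834.94 − (-$917.47) = $2,752.41

$2,752.41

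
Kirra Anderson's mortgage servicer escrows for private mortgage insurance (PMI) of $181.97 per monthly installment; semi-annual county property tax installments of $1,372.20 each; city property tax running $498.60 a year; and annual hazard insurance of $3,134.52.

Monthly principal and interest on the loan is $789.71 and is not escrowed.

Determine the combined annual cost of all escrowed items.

$8,561.16

Private mortgage insurance (PMI): $181.97 × 12 = $2,183.64 per year
County property tax: $1,372.20 × 2 = $2,744.40 per year
City property tax: $498.60 per year
Hazard insurance: $3,134.52 per year
Total per year = $8,561.16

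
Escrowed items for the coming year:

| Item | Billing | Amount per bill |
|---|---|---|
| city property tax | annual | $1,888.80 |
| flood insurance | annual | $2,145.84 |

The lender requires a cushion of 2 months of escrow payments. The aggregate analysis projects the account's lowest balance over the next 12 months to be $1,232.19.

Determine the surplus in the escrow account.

$559.75

City property tax = $1,888.80
Flood insurance = $2,145.84
Combined annual = $1,888.80 + $2,145.84 = $4,034.64
Base monthly escrow = $4,034.64 / 12 = $336.22
Cushion = 2 × $336.22 = $672.44
Excess over cushion: $1,232.19 − $672.44 = $559.75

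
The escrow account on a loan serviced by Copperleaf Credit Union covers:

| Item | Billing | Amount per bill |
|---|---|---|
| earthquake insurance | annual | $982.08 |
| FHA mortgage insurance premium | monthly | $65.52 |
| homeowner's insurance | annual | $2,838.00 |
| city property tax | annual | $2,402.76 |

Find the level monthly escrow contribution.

$584.09

Earthquake insurance: $982.08 per year
FHA mortgage insurance premium: $65.52 × 12 = $786.24 per year
Homeowner's insurance: $2,838.00 per year
City property tax: $2,402.76 per year
Annual escrow total = $982.08 + $786.24 + $2,838.00 + $2,402.76 = $7,009.08
Per month = $7,009.08 ÷ 12 = $584.09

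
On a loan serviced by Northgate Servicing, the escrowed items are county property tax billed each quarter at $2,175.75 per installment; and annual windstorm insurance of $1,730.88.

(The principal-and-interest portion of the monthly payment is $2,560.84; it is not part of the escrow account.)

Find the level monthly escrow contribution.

County property tax = $2,175.75 × 4 = $8,703.00 per year
Windstorm insurance = $1,730.88 per year
Total per year = $10,433.88
Per month = $10,433.88 / 12 = $869.49

$869.49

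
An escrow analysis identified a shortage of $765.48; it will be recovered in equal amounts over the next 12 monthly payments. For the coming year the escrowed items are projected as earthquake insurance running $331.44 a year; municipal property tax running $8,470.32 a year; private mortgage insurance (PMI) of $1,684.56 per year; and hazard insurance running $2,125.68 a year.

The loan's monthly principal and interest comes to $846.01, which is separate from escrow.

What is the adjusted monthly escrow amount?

$1,114.79

Earthquake insurance = $331.44
Municipal property tax = $8,470.32
Private mortgage insurance (PMI) = $1,684.56
Hazard insurance = $2,125.68
Annual escrow total = $331.44 + $8,470.32 + $1,684.56 + $2,125.68 = $12,612.00
Monthly = $12,612.00 ÷ 12 = $1,051.00
Monthly shortage recovery: $765.48 / 12 = $63.79
Adjusted monthly = $1,051.00 + $63.79 = $1,114.79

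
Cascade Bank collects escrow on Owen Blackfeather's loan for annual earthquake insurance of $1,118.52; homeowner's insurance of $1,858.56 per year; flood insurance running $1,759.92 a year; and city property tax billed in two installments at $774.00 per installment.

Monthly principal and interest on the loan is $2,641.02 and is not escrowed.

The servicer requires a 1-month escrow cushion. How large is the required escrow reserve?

$523.75

Earthquake insurance = $1,118.52
Homeowner's insurance = $1,858.56
Flood insurance = $1,759.92
City property tax = $774.00 × 2 = $1,548.00
Annual escrow total = $6,285.00
Base monthly escrow = $6,285.00 / 12 = $523.75
Required cushion = 1 × $523.75 = $523.75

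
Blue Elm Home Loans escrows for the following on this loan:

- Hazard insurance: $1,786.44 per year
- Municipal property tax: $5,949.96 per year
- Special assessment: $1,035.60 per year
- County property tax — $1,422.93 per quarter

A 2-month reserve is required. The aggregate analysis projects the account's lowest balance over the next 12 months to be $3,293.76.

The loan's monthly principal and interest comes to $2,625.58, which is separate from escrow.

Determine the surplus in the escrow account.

$883.14

Hazard insurance — $1,786.44 annually
Municipal property tax — $5,949.96 annually
Special assessment — $1,035.60 annually
County property tax — $1,422.93 × 4 = $5,691.72 annually
Annual escrow total = $14,463.72
Monthly escrow = $14,463.72 / 12 = $1,205.31
Required reserve = 2 × $1,205.31 = $2,410.62
Excess over cushion: $3,293.76 − $2,410.62 = $883.14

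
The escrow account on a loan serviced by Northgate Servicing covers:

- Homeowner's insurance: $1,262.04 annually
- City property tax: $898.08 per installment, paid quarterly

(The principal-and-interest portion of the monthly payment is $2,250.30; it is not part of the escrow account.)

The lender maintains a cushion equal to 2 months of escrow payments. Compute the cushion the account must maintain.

Homeowner's insurance: $1,262.04/yr
City property tax: $898.08 × 4 = $3,592.32/yr
Annual escrow total = $1,262.04 + $3,592.32 = $4,854.36
Monthly = $4,854.36 / 12 = $404.53
Required cushion = 2 × $404.53 = $809.06

$809.06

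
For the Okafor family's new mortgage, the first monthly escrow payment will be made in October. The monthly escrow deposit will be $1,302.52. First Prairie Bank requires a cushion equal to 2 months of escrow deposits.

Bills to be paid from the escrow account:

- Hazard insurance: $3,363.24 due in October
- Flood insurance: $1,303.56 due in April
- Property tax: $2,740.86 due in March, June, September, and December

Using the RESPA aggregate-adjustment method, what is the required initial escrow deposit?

$4,801.58

Cushion = 2 × $1,302.52 = $2,605.04
Trial balance (start $0, +$1,302.52 each month, − disbursements):
  Oct: +$1,302.52 − $3,363.24 → -$2,060.72
  Nov: +$1,302.52 → -$758.20
  Dec: +$1,302.52 − $2,740.86 → -$2,196.54
  Jan: +$1,302.52 → -$894.02
  Feb: +$1,302.52 → $408.50
  Mar: +$1,302.52 − $2,740.86 → -$1,029.84
  Apr: +$1,302.52 − $1,303.56 → -$1,030.88
  May: +$1,302.52 → $271.64
  Jun: +$1,302.52 − $2,740.86 → -$1,166.70
  Jul: +$1,302.52 → $135.82
  Aug: +$1,302.52 → $1,438.34
  Sep: +$1,302.52 − $2,740.86 → $0.00
Lowest trial balance = -$2,196.54 (Dec)
Initial deposit = cushion − low point = $2,605.04 − (-$2,196.54) = $4,801.58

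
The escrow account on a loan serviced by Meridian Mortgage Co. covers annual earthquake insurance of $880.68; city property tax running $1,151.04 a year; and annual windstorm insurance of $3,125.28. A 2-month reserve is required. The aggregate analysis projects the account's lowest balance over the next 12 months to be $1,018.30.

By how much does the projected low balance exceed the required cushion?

$158.80

Earthquake insurance: $880.68/yr
City property tax: $1,151.04/yr
Windstorm insurance: $3,125.28/yr
Total annual escrow = $5,157.00
Base monthly escrow = $5,157.00 ÷ 12 = $429.75
Cushion = 2 × $429.75 = $859.50
Surplus = $1,018.30 − $859.50 = $158.80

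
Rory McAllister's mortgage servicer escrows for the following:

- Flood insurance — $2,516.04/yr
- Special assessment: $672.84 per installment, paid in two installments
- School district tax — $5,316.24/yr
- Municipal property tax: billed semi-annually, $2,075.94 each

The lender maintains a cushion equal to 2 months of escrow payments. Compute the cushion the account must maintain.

Flood insurance = $2,516.04 per year
Special assessment = $672.84 × 2 = $1,345.68 per year
School district tax = $5,316.24 per year
Municipal property tax = $2,075.94 × 2 = $4,151.88 per year
Annual escrow total = $2,516.04 + $1,345.68 + $5,316.24 + $4,151.88 = $13,329.84
Base monthly escrow = $13,329.84 / 12 = $1,110.82
Reserve = 2 × $1,110.82 = $2,221.64

$2,221.64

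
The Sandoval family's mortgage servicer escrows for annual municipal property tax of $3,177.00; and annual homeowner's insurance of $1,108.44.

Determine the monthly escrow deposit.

$357.12

Municipal property tax: $3,177.00 per year
Homeowner's insurance: $1,108.44 per year
Combined annual = $3,177.00 + $1,108.44 = $4,285.44
Monthly escrow = $4,285.44 ÷ 12 = $357.12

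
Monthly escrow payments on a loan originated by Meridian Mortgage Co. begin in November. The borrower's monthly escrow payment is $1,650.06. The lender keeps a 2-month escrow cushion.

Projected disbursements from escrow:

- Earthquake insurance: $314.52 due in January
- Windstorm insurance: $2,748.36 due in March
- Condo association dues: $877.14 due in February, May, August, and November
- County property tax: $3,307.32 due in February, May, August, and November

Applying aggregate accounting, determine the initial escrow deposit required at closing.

$7,365.96

Cushion = 2 × $1,650.06 = $3,300.12
Trial balance (start $0, +$1,650.06 each month, − disbursements):
  Nov: +$1,650.06 − $4,184.46 → -$2,534.40
  Dec: +$1,650.06 → -$884.34
  Jan: +$1,650.06 − $314.52 → $451.20
  Feb: +$1,650.06 − $4,184.46 → -$2,083.20
  Mar: +$1,650.06 − $2,748.36 → -$3,181.50
  Apr: +$1,650.06 → -$1,531.44
  May: +$1,650.06 − $4,184.46 → -$4,065.84
  Jun: +$1,650.06 → -$2,415.78
  Jul: +$1,650.06 → -$765.72
  Aug: +$1,650.06 − $4,184.46 → -$3,300.12
  Sep: +$1,650.06 → -$1,650.06
  Oct: +$1,650.06 → $0.00
Lowest trial balance = -$4,065.84 (May)
Initial deposit = cushion − low point = $3,300.12 − (-$4,065.84) = $7,365.96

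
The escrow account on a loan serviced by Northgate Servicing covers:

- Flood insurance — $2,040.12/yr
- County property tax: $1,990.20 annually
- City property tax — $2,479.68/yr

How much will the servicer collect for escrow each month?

Flood insurance = $2,040.12 annually
County property tax = $1,990.20 annually
City property tax = $2,479.68 annually
Total per year = $6,510.00
Monthly escrow = $6,510.00 ÷ 12 = $542.50

$542.50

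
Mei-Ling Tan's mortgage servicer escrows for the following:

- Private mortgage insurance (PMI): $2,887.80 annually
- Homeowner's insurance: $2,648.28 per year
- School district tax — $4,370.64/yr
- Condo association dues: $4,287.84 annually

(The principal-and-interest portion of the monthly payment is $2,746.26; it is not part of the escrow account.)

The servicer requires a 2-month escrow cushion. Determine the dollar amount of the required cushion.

Private mortgage insurance (PMI): $2,887.80
Homeowner's insurance: $2,648.28
School district tax: $4,370.64
Condo association dues: $4,287.84
Total annual escrow = $2,887.80 + $2,648.28 + $4,370.64 + $4,287.84 = $14,194.56
Base monthly escrow = $14,194.56 / 12 = $1,182.88
Reserve = 2 × $1,182.88 = $2,365.76

$2,365.76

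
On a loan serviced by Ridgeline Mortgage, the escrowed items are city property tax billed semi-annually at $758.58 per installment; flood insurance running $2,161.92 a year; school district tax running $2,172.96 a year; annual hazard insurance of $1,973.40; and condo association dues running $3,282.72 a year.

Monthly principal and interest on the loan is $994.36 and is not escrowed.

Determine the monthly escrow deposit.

$925.68

City property tax — $758.58 × 2 = $1,517.16 per year
Flood insurance — $2,161.92 per year
School district tax — $2,172.96 per year
Hazard insurance — $1,973.40 per year
Condo association dues — $3,282.72 per year
Total per year = $1,517.16 + $2,161.92 + $2,172.96 + $1,973.40 + $3,282.72 = $11,108.16
Monthly escrow = $11,108.16 ÷ 12 = $925.68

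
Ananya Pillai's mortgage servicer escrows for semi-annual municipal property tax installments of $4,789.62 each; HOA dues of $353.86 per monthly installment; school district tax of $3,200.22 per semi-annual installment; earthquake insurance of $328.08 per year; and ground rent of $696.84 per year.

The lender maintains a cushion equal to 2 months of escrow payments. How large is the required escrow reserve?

$3,541.82

Municipal property tax: $4,789.62 × 2 = $9,579.24 annually
HOA dues: $353.86 × 12 = $4,246.32 annually
School district tax: $3,200.22 × 2 = $6,400.44 annually
Earthquake insurance: $328.08 annually
Ground rent: $696.84 annually
Total per year = $9,579.24 + $4,246.32 + $6,400.44 + $328.08 + $696.84 = $21,250.92
Per month = $21,250.92 / 12 = $1,770.91
Cushion = 2 × $1,770.91 = $3,541.82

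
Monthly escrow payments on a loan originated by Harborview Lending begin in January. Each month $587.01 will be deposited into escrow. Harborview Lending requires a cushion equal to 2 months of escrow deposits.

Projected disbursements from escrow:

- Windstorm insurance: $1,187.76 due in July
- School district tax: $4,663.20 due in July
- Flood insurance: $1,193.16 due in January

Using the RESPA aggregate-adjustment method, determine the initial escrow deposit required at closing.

$4,109.07

Cushion = 2 × $587.01 = $1,174.02
Trial balance (start $0, +$587.01 each month, − disbursements):
  Jan: +$587.01 − $1,193.16 → -$606.15
  Feb: +$587.01 → -$19.14
  Mar: +$587.01 → $567.87
  Apr: +$587.01 → $1,154.88
  May: +$587.01 → $1,741.89
  Jun: +$587.01 → $2,328.90
  Jul: +$587.01 − $5,850.96 → -$2,935.05
  Aug: +$587.01 → -$2,348.04
  Sep: +$587.01 → -$1,761.03
  Oct: +$587.01 → -$1,174.02
  Nov: +$587.01 → -$587.01
  Dec: +$587.01 → $0.00
Lowest trial balance = -$2,935.05 (Jul)
Initial deposit = cushion − low point = $1,174.02 − (-$2,935.05) = $4,109.07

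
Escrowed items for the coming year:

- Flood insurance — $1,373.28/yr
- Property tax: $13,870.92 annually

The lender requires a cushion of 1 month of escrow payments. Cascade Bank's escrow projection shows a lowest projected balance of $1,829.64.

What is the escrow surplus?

Flood insurance — $1,373.28 per year
Property tax — $13,870.92 per year
Total annual escrow = $15,244.20
Monthly escrow = $15,244.20 ÷ 12 = $1,270.35
Cushion = 1 × $1,270.35 = $1,270.35
Excess over cushion: $1,829.64 − $1,270.35 = $559.29

$559.29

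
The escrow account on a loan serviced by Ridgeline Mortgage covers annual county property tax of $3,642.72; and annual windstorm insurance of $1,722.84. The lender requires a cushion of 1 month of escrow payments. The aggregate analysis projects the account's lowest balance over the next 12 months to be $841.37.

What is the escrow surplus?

County property tax — $3,642.72 annually
Windstorm insurance — $1,722.84 annually
Total annual escrow = $3,642.72 + $1,722.84 = $5,365.56
Monthly escrow = $5,365.56 ÷ 12 = $447.13
Cushion = 1 × $447.13 = $447.13
Surplus = $841.37 − $447.13 = $394.24

$394.24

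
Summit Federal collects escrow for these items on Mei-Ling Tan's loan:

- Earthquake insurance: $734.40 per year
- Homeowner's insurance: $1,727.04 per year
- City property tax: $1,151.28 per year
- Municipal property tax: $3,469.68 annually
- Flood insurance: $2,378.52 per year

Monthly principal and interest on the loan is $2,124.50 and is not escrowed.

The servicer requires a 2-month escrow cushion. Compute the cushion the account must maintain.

Earthquake insurance = $734.40
Homeowner's insurance = $1,727.04
City property tax = $1,151.28
Municipal property tax = $3,469.68
Flood insurance = $2,378.52
Annual escrow total = $734.40 + $1,727.04 + $1,151.28 + $3,469.68 + $2,378.52 = $9,460.92
Monthly = $9,460.92 ÷ 12 = $788.41
Reserve = 2 × $788.41 = $1,576.82

$1,576.82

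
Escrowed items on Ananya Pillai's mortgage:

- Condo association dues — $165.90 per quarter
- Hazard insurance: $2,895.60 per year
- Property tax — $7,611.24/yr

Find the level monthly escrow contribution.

$930.87

Condo association dues = $165.90 × 4 = $663.60 per year
Hazard insurance = $2,895.60 per year
Property tax = $7,611.24 per year
Total per year = $663.60 + $2,895.60 + $7,611.24 = $11,170.44
Monthly escrow = $11,170.44 ÷ 12 = $930.87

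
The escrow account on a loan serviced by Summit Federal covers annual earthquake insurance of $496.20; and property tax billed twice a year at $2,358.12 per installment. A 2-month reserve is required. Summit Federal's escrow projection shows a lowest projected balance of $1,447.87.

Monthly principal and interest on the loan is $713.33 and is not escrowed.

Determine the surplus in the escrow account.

Earthquake insurance: $496.20
Property tax: $2,358.12 × 2 = $4,716.24
Annual escrow total = $496.20 + $4,716.24 = $5,212.44
Base monthly escrow = $5,212.44 ÷ 12 = $434.37
Cushion = 2 × $434.37 = $868.74
Surplus = $1,447.87 − $868.74 = $579.13

$579.13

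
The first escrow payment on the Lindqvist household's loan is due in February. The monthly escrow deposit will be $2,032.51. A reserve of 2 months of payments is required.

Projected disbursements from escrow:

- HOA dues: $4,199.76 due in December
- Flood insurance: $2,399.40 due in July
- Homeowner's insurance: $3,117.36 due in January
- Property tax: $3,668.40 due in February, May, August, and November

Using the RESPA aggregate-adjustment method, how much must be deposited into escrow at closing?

$5,700.91

Cushion = 2 × $2,032.51 = $4,065.02
Trial balance (start $0, +$2,032.51 each month, − disbursements):
  Feb: +$2,032.51 − $3,668.40 → -$1,635.89
  Mar: +$2,032.51 → $396.62
  Apr: +$2,032.51 → $2,429.13
  May: +$2,032.51 − $3,668.40 → $793.24
  Jun: +$2,032.51 → $2,825.75
  Jul: +$2,032.51 − $2,399.40 → $2,458.86
  Aug: +$2,032.51 − $3,668.40 → $822.97
  Sep: +$2,032.51 → $2,855.48
  Oct: +$2,032.51 → $4,887.99
  Nov: +$2,032.51 − $3,668.40 → $3,252.10
  Dec: +$2,032.51 − $4,199.76 → $1,084.85
  Jan: +$2,032.51 − $3,117.36 → $0.00
Lowest trial balance = -$1,635.89 (Feb)
Initial deposit = cushion − low point = $4,065.02 − (-$1,635.89) = $5,700.91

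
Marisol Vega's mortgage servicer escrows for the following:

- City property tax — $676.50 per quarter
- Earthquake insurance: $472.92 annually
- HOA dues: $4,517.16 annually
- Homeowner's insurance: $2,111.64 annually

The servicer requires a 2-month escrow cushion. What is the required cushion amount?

$1,634.62

City property tax = $676.50 × 4 = $2,706.00
Earthquake insurance = $472.92
HOA dues = $4,517.16
Homeowner's insurance = $2,111.64
Yearly total = $9,807.72
Per month = $9,807.72 / 12 = $817.31
Cushion = 2 × $817.31 = $1,634.62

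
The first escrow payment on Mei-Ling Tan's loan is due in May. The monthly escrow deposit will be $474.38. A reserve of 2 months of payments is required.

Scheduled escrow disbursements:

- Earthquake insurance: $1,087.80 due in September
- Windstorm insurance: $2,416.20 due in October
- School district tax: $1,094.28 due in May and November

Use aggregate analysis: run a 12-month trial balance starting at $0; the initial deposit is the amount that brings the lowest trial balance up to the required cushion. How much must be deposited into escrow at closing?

$3,320.66

Cushion = 2 × $474.38 = $948.76
Trial balance (start $0, +$474.38 each month, − disbursements):
  May: +$474.38 − $1,094.28 → -$619.90
  Jun: +$474.38 → -$145.52
  Jul: +$474.38 → $328.86
  Aug: +$474.38 → $803.24
  Sep: +$474.38 − $1,087.80 → $189.82
  Oct: +$474.38 − $2,416.20 → -$1,752.00
  Nov: +$474.38 − $1,094.28 → -$2,371.90
  Dec: +$474.38 → -$1,897.52
  Jan: +$474.38 → -$1,423.14
  Feb: +$474.38 → -$948.76
  Mar: +$474.38 → -$474.38
  Apr: +$474.38 → $0.00
Lowest trial balance = -$2,371.90 (Nov)
Initial deposit = cushion − low point = $948.76 − (-$2,371.90) = $3,320.66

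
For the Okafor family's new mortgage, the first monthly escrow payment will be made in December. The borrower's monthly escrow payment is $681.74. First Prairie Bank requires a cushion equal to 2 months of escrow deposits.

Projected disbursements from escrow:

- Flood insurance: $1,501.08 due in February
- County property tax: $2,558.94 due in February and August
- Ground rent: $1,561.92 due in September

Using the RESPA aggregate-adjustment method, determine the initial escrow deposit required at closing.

Cushion = 2 × $681.74 = $1,363.48
Trial balance (start $0, +$681.74 each month, − disbursements):
  Dec: +$681.74 → $681.74
  Jan: +$681.74 → $1,363.48
  Feb: +$681.74 − $4,060.02 → -$2,014.80
  Mar: +$681.74 → -$1,333.06
  Apr: +$681.74 → -$651.32
  May: +$681.74 → $30.42
  Jun: +$681.74 → $712.16
  Jul: +$681.74 → $1,393.90
  Aug: +$681.74 − $2,558.94 → -$483.30
  Sep: +$681.74 − $1,561.92 → -$1,363.48
  Oct: +$681.74 → -$681.74
  Nov: +$681.74 → $0.00
Lowest trial balance = -$2,014.80 (Feb)
Initial deposit = cushion − low point = $1,363.48 − (-$2,014.80) = $3,378.28

$3,378.28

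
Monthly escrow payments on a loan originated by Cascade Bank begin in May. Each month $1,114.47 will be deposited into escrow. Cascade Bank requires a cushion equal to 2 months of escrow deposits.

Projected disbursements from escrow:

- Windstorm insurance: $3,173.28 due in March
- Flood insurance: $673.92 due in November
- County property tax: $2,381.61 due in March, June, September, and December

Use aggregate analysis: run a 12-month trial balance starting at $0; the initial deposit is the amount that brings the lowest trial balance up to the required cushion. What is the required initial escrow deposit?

Cushion = 2 × $1,114.47 = $2,228.94
Trial balance (start $0, +$1,114.47 each month, − disbursements):
  May: +$1,114.47 → $1,114.47
  Jun: +$1,114.47 − $2,381.61 → -$152.67
  Jul: +$1,114.47 → $961.80
  Aug: +$1,114.47 → $2,076.27
  Sep: +$1,114.47 − $2,381.61 → $809.13
  Oct: +$1,114.47 → $1,923.60
  Nov: +$1,114.47 − $673.92 → $2,364.15
  Dec: +$1,114.47 − $2,381.61 → $1,097.01
  Jan: +$1,114.47 → $2,211.48
  Feb: +$1,114.47 → $3,325.95
  Mar: +$1,114.47 − $5,554.89 → -$1,114.47
  Apr: +$1,114.47 → $0.00
Lowest trial balance = -$1,114.47 (Mar)
Initial deposit = cushion − low point = $2,228.94 − (-$1,114.47) = $3,343.41

$3,343.41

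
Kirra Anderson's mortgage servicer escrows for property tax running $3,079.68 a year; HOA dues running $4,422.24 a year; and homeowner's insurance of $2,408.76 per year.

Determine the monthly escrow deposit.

$825.89

Property tax = $3,079.68 annually
HOA dues = $4,422.24 annually
Homeowner's insurance = $2,408.76 annually
Yearly total = $3,079.68 + $4,422.24 + $2,408.76 = $9,910.68
Per month = $9,910.68 / 12 = $825.89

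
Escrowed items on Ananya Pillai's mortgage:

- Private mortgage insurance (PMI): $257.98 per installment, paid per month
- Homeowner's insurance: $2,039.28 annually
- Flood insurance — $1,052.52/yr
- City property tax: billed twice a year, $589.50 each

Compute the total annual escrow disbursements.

$7,366.56

Private mortgage insurance (PMI): $257.98 × 12 = $3,095.76 per year
Homeowner's insurance: $2,039.28 per year
Flood insurance: $1,052.52 per year
City property tax: $589.50 × 2 = $1,179.00 per year
Total per year = $3,095.76 + $2,039.28 + $1,052.52 + $1,179.00 = $7,366.56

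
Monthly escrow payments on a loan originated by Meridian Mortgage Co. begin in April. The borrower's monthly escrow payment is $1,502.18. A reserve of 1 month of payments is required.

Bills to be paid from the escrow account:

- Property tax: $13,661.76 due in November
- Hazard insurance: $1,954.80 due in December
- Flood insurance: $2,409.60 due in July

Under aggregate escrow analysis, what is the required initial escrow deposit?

$6,008.72

Cushion = 1 × $1,502.18 = $1,502.18
Trial balance (start $0, +$1,502.18 each month, − disbursements):
  Apr: +$1,502.18 → $1,502.18
  May: +$1,502.18 → $3,004.36
  Jun: +$1,502.18 → $4,506.54
  Jul: +$1,502.18 − $2,409.60 → $3,599.12
  Aug: +$1,502.18 → $5,101.30
  Sep: +$1,502.18 → $6,603.48
  Oct: +$1,502.18 → $8,105.66
  Nov: +$1,502.18 − $13,661.76 → -$4,053.92
  Dec: +$1,502.18 − $1,954.80 → -$4,506.54
  Jan: +$1,502.18 → -$3,004.36
  Feb: +$1,502.18 → -$1,502.18
  Mar: +$1,502.18 → $0.00
Lowest trial balance = -$4,506.54 (Dec)
Initial deposit = cushion − low point = $1,502.18 − (-$4,506.54) = $6,008.72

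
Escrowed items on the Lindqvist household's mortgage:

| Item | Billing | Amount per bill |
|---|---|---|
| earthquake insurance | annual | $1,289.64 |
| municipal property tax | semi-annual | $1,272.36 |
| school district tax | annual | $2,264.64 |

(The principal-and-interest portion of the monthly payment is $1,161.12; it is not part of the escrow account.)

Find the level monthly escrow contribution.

$508.25

Earthquake insurance: $1,289.64 annually
Municipal property tax: $1,272.36 × 2 = $2,544.72 annually
School district tax: $2,264.64 annually
Annual escrow total = $1,289.64 + $2,544.72 + $2,264.64 = $6,099.00
Base monthly escrow = $6,099.00 / 12 = $508.25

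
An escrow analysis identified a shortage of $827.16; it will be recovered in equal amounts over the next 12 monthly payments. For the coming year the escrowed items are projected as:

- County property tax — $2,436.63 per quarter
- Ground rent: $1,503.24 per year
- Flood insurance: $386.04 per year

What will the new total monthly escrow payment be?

$1,038.58

County property tax: $2,436.63 × 4 = $9,746.52 annually
Ground rent: $1,503.24 annually
Flood insurance: $386.04 annually
Total annual escrow = $9,746.52 + $1,503.24 + $386.04 = $11,635.80
Monthly escrow = $11,635.80 ÷ 12 = $969.65
Monthly shortage recovery: $827.16 ÷ 12 = $68.93
New monthly escrow = $969.65 + $68.93 = $1,038.58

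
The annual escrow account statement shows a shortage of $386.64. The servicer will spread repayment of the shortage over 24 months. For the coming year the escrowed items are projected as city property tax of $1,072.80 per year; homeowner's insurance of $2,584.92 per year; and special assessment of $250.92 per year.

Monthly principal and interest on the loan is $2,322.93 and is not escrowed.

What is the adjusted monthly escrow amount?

$341.83

City property tax — $1,072.80 annually
Homeowner's insurance — $2,584.92 annually
Special assessment — $250.92 annually
Total per year = $3,908.64
Monthly escrow = $3,908.64 ÷ 12 = $325.72
Shortage spread = $386.64 / 24 = $16.11/mo
Adjusted monthly = $325.72 + $16.11 = $341.83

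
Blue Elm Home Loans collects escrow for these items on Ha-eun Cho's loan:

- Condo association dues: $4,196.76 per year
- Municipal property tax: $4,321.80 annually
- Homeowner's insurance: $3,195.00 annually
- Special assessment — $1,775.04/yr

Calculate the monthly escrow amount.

$1,124.05

Condo association dues = $4,196.76 per year
Municipal property tax = $4,321.80 per year
Homeowner's insurance = $3,195.00 per year
Special assessment = $1,775.04 per year
Annual escrow total = $4,196.76 + $4,321.80 + $3,195.00 + $1,775.04 = $13,488.60
Monthly escrow = $13,488.60 / 12 = $1,124.05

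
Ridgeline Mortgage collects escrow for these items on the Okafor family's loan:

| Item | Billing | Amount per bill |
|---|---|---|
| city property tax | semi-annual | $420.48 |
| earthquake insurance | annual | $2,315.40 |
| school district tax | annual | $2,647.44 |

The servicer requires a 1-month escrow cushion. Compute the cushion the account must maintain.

City property tax = $420.48 × 2 = $840.96/yr
Earthquake insurance = $2,315.40/yr
School district tax = $2,647.44/yr
Yearly total = $840.96 + $2,315.40 + $2,647.44 = $5,803.80
Monthly escrow = $5,803.80 / 12 = $483.65
Required cushion = 1 × $483.65 = $483.65

$483.65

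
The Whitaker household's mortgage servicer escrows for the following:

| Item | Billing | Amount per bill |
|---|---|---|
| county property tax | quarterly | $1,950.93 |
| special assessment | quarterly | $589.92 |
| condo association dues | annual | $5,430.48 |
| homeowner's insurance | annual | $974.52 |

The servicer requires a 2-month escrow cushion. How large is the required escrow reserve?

$2,761.40

County property tax — $1,950.93 × 4 = $7,803.72/yr
Special assessment — $589.92 × 4 = $2,359.68/yr
Condo association dues — $5,430.48/yr
Homeowner's insurance — $974.52/yr
Combined annual = $16,568.40
Base monthly escrow = $16,568.40 ÷ 12 = $1,380.70
Cushion = 2 × $1,380.70 = $2,761.40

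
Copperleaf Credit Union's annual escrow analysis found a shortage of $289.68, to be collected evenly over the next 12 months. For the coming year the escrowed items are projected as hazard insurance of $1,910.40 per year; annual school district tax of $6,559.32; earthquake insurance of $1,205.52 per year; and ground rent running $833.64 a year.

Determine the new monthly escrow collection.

Hazard insurance = $1,910.40
School district tax = $6,559.32
Earthquake insurance = $1,205.52
Ground rent = $833.64
Total annual escrow = $1,910.40 + $6,559.32 + $1,205.52 + $833.64 = $10,508.88
Per month = $10,508.88 ÷ 12 = $875.74
Monthly shortage recovery: $289.68 ÷ 12 = $24.14
New monthly escrow = $875.74 + $24.14 = $899.88

$899.88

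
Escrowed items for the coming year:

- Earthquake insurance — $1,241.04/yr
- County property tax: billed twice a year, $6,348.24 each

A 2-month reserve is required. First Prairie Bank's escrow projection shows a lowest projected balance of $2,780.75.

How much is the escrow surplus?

$457.83

Earthquake insurance: $1,241.04 annually
County property tax: $6,348.24 × 2 = $12,696.48 annually
Combined annual = $1,241.04 + $12,696.48 = $13,937.52
Monthly escrow = $13,937.52 ÷ 12 = $1,161.46
Required cushion = 2 × $1,161.46 = $2,322.92
Excess over cushion: $2,780.75 − $2,322.92 = $457.83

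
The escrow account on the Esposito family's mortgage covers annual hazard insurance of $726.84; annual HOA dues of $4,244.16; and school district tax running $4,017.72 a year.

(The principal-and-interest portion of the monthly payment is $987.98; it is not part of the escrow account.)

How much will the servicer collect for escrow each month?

Hazard insurance — $726.84
HOA dues — $4,244.16
School district tax — $4,017.72
Yearly total = $726.84 + $4,244.16 + $4,017.72 = $8,988.72
Per month = $8,988.72 / 12 = $749.06

$749.06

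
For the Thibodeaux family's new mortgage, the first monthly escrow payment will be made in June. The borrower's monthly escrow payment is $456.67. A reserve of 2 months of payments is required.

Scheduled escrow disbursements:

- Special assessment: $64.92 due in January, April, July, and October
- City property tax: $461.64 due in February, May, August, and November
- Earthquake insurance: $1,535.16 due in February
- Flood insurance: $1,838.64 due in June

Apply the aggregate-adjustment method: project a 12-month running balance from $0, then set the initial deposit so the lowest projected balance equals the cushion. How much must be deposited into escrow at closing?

$2,295.31

Cushion = 2 × $456.67 = $913.34
Trial balance (start $0, +$456.67 each month, − disbursements):
  Jun: +$456.67 − $1,838.64 → -$1,381.97
  Jul: +$456.67 − $64.92 → -$990.22
  Aug: +$456.67 − $461.64 → -$995.19
  Sep: +$456.67 → -$538.52
  Oct: +$456.67 − $64.92 → -$146.77
  Nov: +$456.67 − $461.64 → -$151.74
  Dec: +$456.67 → $304.93
  Jan: +$456.67 − $64.92 → $696.68
  Feb: +$456.67 − $1,996.80 → -$843.45
  Mar: +$456.67 → -$386.78
  Apr: +$456.67 − $64.92 → $4.97
  May: +$456.67 − $461.64 → $0.00
Lowest trial balance = -$1,381.97 (Jun)
Initial deposit = cushion − low point = $913.34 − (-$1,381.97) = $2,295.31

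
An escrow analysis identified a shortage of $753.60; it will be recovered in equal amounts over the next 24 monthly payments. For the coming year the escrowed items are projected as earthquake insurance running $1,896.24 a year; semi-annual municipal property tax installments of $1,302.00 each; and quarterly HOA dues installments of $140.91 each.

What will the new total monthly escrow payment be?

Earthquake insurance = $1,896.24/yr
Municipal property tax = $1,302.00 × 2 = $2,604.00/yr
HOA dues = $140.91 × 4 = $563.64/yr
Combined annual = $1,896.24 + $2,604.00 + $563.64 = $5,063.88
Monthly = $5,063.88 ÷ 12 = $421.99
Shortage spread = $753.60 / 24 = $31.40/mo
New monthly escrow = $421.99 + $31.40 = $453.39

$453.39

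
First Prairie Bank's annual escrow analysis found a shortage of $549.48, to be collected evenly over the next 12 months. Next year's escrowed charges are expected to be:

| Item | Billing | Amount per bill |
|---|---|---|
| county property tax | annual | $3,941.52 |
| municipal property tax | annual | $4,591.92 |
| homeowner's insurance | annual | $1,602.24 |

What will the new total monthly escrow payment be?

$890.43

County property tax: $3,941.52 per year
Municipal property tax: $4,591.92 per year
Homeowner's insurance: $1,602.24 per year
Combined annual = $10,135.68
Monthly escrow = $10,135.68 / 12 = $844.64
Monthly shortage recovery: $549.48 / 12 = $45.79
New monthly escrow = $844.64 + $45.79 = $890.43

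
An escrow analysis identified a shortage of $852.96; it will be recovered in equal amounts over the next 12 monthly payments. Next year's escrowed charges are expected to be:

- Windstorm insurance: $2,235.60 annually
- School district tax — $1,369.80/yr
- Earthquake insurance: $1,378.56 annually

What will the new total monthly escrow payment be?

$486.41

Windstorm insurance — $2,235.60 per year
School district tax — $1,369.80 per year
Earthquake insurance — $1,378.56 per year
Total per year = $2,235.60 + $1,369.80 + $1,378.56 = $4,983.96
Monthly escrow = $4,983.96 ÷ 12 = $415.33
Monthly shortage recovery: $852.96 / 12 = $71.08
Adjusted monthly = $415.33 + $71.08 = $486.41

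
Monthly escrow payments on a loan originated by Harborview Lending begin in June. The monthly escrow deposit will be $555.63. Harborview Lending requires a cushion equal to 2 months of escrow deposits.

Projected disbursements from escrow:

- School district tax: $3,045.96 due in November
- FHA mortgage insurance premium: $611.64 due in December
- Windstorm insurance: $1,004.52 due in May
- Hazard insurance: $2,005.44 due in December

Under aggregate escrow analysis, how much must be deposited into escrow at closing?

Cushion = 2 × $555.63 = $1,111.26
Trial balance (start $0, +$555.63 each month, − disbursements):
  Jun: +$555.63 → $555.63
  Jul: +$555.63 → $1,111.26
  Aug: +$555.63 → $1,666.89
  Sep: +$555.63 → $2,222.52
  Oct: +$555.63 → $2,778.15
  Nov: +$555.63 − $3,045.96 → $287.82
  Dec: +$555.63 − $2,617.08 → -$1,773.63
  Jan: +$555.63 → -$1,218.00
  Feb: +$555.63 → -$662.37
  Mar: +$555.63 → -$106.74
  Apr: +$555.63 → $448.89
  May: +$555.63 − $1,004.52 → $0.00
Lowest trial balance = -$1,773.63 (Dec)
Initial deposit = cushion − low point = $1,111.26 − (-$1,773.63) = $2,884.89

$2,884.89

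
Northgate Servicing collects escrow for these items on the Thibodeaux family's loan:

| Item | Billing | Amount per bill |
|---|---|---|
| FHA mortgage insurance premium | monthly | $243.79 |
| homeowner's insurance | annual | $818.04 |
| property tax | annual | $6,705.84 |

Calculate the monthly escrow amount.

$870.78

FHA mortgage insurance premium — $243.79 × 12 = $2,925.48
Homeowner's insurance — $818.04
Property tax — $6,705.84
Annual escrow total = $2,925.48 + $818.04 + $6,705.84 = $10,449.36
Base monthly escrow = $10,449.36 ÷ 12 = $870.78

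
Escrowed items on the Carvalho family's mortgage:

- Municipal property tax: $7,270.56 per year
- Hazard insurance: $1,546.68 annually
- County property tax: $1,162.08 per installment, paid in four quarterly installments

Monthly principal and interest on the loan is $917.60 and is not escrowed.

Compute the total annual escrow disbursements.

$13,465.56

Municipal property tax: $7,270.56
Hazard insurance: $1,546.68
County property tax: $1,162.08 × 4 = $4,648.32
Total annual escrow = $7,270.56 + $1,546.68 + $4,648.32 = $13,465.56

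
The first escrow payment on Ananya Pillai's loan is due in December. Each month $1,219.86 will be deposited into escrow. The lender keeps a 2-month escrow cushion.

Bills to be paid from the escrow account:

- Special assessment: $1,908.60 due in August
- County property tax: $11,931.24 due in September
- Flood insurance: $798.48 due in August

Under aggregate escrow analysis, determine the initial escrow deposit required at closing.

$4,879.44

Cushion = 2 × $1,219.86 = $2,439.72
Trial balance (start $0, +$1,219.86 each month, − disbursements):
  Dec: +$1,219.86 → $1,219.86
  Jan: +$1,219.86 → $2,439.72
  Feb: +$1,219.86 → $3,659.58
  Mar: +$1,219.86 → $4,879.44
  Apr: +$1,219.86 → $6,099.30
  May: +$1,219.86 → $7,319.16
  Jun: +$1,219.86 → $8,539.02
  Jul: +$1,219.86 → $9,758.88
  Aug: +$1,219.86 − $2,707.08 → $8,271.66
  Sep: +$1,219.86 − $11,931.24 → -$2,439.72
  Oct: +$1,219.86 → -$1,219.86
  Nov: +$1,219.86 → $0.00
Lowest trial balance = -$2,439.72 (Sep)
Initial deposit = cushion − low point = $2,439.72 − (-$2,439.72) = $4,879.44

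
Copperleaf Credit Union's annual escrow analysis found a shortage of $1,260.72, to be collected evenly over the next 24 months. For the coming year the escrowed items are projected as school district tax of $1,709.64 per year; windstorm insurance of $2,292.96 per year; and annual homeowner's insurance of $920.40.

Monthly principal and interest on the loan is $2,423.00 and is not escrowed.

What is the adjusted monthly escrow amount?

School district tax = $1,709.64 per year
Windstorm insurance = $2,292.96 per year
Homeowner's insurance = $920.40 per year
Total per year = $4,923.00
Monthly = $4,923.00 ÷ 12 = $410.25
Shortage spread = $1,260.72 / 24 = $52.53/mo
Adjusted monthly = $410.25 + $52.53 = $462.78

$462.78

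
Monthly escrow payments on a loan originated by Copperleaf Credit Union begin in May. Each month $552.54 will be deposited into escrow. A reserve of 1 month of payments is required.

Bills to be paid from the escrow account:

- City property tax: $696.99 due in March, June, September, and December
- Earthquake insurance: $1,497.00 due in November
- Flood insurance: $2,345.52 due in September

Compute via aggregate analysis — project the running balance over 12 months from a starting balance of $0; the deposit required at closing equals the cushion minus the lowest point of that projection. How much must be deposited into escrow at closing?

$2,065.71

Cushion = 1 × $552.54 = $552.54
Trial balance (start $0, +$552.54 each month, − disbursements):
  May: +$552.54 → $552.54
  Jun: +$552.54 − $696.99 → $408.09
  Jul: +$552.54 → $960.63
  Aug: +$552.54 → $1,513.17
  Sep: +$552.54 − $3,042.51 → -$976.80
  Oct: +$552.54 → -$424.26
  Nov: +$552.54 − $1,497.00 → -$1,368.72
  Dec: +$552.54 − $696.99 → -$1,513.17
  Jan: +$552.54 → -$960.63
  Feb: +$552.54 → -$408.09
  Mar: +$552.54 − $696.99 → -$552.54
  Apr: +$552.54 → $0.00
Lowest trial balance = -$1,513.17 (Dec)
Initial deposit = cushion − low point = $552.54 − (-$1,513.17) = $2,065.71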